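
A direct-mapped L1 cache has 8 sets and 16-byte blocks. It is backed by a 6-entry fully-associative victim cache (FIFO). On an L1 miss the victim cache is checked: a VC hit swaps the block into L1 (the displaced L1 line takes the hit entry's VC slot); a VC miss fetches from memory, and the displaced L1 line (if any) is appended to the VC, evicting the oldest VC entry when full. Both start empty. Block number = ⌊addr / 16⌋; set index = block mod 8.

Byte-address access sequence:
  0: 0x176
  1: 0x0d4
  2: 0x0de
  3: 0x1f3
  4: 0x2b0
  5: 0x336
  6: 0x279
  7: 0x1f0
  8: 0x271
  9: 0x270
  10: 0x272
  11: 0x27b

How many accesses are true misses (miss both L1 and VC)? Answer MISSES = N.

MISSES = 6

#0 0x176→b23/s7 MISS; vc=[]
#1 0xd4→b13/s5 MISS; vc=[]
#2 0xde→b13/s5 L1-HIT; vc=[]
#3 0x1f3→b31/s7 MISS; vc=[23]
#4 0x2b0→b43/s3 MISS; vc=[23]
#5 0x336→b51/s3 MISS; vc=[23,43]
#6 0x279→b39/s7 MISS; vc=[23,43,31]
#7 0x1f0→b31/s7 VC-HIT; vc=[23,43,39]
#8 0x271→b39/s7 VC-HIT; vc=[23,43,31]
#9 0x270→b39/s7 L1-HIT; vc=[23,43,31]
#10 0x272→b39/s7 L1-HIT; vc=[23,43,31]
#11 0x27b→b39/s7 L1-HIT; vc=[23,43,31]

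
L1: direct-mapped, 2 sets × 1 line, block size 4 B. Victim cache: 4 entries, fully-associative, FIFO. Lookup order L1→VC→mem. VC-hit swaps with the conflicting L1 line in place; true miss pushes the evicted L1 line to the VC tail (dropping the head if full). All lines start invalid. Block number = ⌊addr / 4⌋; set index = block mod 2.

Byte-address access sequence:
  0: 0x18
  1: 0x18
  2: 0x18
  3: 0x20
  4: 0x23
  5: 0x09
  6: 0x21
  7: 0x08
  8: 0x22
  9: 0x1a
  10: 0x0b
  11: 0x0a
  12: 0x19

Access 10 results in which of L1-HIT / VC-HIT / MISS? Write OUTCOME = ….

0: 0x18 (blk 6, set 0) → MISS  vc=[]
1: 0x18 (blk 6, set 0) → L1-HIT  vc=[]
2: 0x18 (blk 6, set 0) → L1-HIT  vc=[]
3: 0x20 (blk 8, set 0) → MISS  vc=[6]
4: 0x23 (blk 8, set 0) → L1-HIT  vc=[6]
5: 0x9 (blk 2, set 0) → MISS  vc=[6, 8]
6: 0x21 (blk 8, set 0) → VC-HIT  vc=[6, 2]
7: 0x8 (blk 2, set 0) → VC-HIT  vc=[6, 8]
8: 0x22 (blk 8, set 0) → VC-HIT  vc=[6, 2]
9: 0x1a (blk 6, set 0) → VC-HIT  vc=[8, 2]
10: 0xb (blk 2, set 0) → VC-HIT  vc=[8, 6]
11: 0xa (blk 2, set 0) → L1-HIT  vc=[8, 6]
12: 0x19 (blk 6, set 0) → VC-HIT  vc=[8, 2]

OUTCOME = VC-HIT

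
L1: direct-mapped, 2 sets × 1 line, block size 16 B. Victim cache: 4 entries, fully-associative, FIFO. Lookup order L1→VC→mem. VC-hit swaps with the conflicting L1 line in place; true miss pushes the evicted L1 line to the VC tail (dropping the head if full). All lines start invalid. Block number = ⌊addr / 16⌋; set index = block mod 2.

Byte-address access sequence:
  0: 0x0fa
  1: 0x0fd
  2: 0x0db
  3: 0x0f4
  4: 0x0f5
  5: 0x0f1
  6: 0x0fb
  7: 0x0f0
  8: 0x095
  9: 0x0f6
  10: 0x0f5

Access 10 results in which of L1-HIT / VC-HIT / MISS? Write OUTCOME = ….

#0 0xfa→b15/s1 MISS; vc=[]
#1 0xfd→b15/s1 L1-HIT; vc=[]
#2 0xdb→b13/s1 MISS; vc=[15]
#3 0xf4→b15/s1 VC-HIT; vc=[13]
#4 0xf5→b15/s1 L1-HIT; vc=[13]
#5 0xf1→b15/s1 L1-HIT; vc=[13]
#6 0xfb→b15/s1 L1-HIT; vc=[13]
#7 0xf0→b15/s1 L1-HIT; vc=[13]
#8 0x95→b9/s1 MISS; vc=[13,15]
#9 0xf6→b15/s1 VC-HIT; vc=[13,9]
#10 0xf5→b15/s1 L1-HIT; vc=[13,9]

OUTCOME = L1-HIT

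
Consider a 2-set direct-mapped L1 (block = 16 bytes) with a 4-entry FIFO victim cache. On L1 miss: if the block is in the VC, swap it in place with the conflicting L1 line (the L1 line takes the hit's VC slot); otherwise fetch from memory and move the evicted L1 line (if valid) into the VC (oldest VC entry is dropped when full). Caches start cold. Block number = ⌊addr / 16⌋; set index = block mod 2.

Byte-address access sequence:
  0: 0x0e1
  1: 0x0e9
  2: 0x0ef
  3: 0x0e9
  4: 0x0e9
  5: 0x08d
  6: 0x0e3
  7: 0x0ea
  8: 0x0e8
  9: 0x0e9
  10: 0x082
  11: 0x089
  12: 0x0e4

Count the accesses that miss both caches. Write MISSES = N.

0: 0xe1 (blk 14, set 0) → MISS  vc=[]
1: 0xe9 (blk 14, set 0) → L1-HIT  vc=[]
2: 0xef (blk 14, set 0) → L1-HIT  vc=[]
3: 0xe9 (blk 14, set 0) → L1-HIT  vc=[]
4: 0xe9 (blk 14, set 0) → L1-HIT  vc=[]
5: 0x8d (blk 8, set 0) → MISS  vc=[14]
6: 0xe3 (blk 14, set 0) → VC-HIT  vc=[8]
7: 0xea (blk 14, set 0) → L1-HIT  vc=[8]
8: 0xe8 (blk 14, set 0) → L1-HIT  vc=[8]
9: 0xe9 (blk 14, set 0) → L1-HIT  vc=[8]
10: 0x82 (blk 8, set 0) → VC-HIT  vc=[14]
11: 0x89 (blk 8, set 0) → L1-HIT  vc=[14]
12: 0xe4 (blk 14, set 0) → VC-HIT  vc=[8]

MISSES = 2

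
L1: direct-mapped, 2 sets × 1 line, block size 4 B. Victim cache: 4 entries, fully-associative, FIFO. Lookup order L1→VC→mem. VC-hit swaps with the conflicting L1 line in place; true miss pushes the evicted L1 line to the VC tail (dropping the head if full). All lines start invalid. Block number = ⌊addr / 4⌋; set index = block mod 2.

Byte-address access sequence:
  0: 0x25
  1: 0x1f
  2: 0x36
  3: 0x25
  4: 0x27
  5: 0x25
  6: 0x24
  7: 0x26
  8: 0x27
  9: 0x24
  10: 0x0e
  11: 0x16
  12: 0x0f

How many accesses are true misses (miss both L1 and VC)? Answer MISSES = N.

#0 0x25→b9/s1 MISS; vc=[]
#1 0x1f→b7/s1 MISS; vc=[9]
#2 0x36→b13/s1 MISS; vc=[9,7]
#3 0x25→b9/s1 VC-HIT; vc=[13,7]
#4 0x27→b9/s1 L1-HIT; vc=[13,7]
#5 0x25→b9/s1 L1-HIT; vc=[13,7]
#6 0x24→b9/s1 L1-HIT; vc=[13,7]
#7 0x26→b9/s1 L1-HIT; vc=[13,7]
#8 0x27→b9/s1 L1-HIT; vc=[13,7]
#9 0x24→b9/s1 L1-HIT; vc=[13,7]
#10 0xe→b3/s1 MISS; vc=[13,7,9]
#11 0x16→b5/s1 MISS; vc=[13,7,9,3]
#12 0xf→b3/s1 VC-HIT; vc=[13,7,9,5]

MISSES = 5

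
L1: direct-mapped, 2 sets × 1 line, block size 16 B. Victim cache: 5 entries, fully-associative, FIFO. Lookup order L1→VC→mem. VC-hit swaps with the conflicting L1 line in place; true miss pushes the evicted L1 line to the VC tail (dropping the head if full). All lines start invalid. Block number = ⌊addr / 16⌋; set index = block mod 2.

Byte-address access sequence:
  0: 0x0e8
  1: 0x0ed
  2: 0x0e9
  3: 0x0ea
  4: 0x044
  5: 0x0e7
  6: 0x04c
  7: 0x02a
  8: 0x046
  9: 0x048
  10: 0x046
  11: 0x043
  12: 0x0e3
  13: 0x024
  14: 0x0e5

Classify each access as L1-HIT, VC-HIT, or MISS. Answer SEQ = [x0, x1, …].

#0 0xe8→b14/s0 MISS; vc=[]
#1 0xed→b14/s0 L1-HIT; vc=[]
#2 0xe9→b14/s0 L1-HIT; vc=[]
#3 0xea→b14/s0 L1-HIT; vc=[]
#4 0x44→b4/s0 MISS; vc=[14]
#5 0xe7→b14/s0 VC-HIT; vc=[4]
#6 0x4c→b4/s0 VC-HIT; vc=[14]
#7 0x2a→b2/s0 MISS; vc=[14,4]
#8 0x46→b4/s0 VC-HIT; vc=[14,2]
#9 0x48→b4/s0 L1-HIT; vc=[14,2]
#10 0x46→b4/s0 L1-HIT; vc=[14,2]
#11 0x43→b4/s0 L1-HIT; vc=[14,2]
#12 0xe3→b14/s0 VC-HIT; vc=[4,2]
#13 0x24→b2/s0 VC-HIT; vc=[4,14]
#14 0xe5→b14/s0 VC-HIT; vc=[4,2]

SEQ = [MISS, L1-HIT, L1-HIT, L1-HIT, MISS, VC-HIT, VC-HIT, MISS, VC-HIT, L1-HIT, L1-HIT, L1-HIT, VC-HIT, VC-HIT, VC-HIT]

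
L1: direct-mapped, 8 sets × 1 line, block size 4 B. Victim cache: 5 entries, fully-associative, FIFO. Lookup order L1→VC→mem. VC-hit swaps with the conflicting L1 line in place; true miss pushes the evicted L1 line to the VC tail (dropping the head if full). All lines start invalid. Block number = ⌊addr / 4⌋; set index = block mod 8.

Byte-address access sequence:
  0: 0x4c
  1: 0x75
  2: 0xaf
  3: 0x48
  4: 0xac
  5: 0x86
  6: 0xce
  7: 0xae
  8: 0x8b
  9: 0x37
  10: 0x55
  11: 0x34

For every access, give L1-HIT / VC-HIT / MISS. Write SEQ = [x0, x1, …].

0: 0x4c (blk 19, set 3) → MISS  vc=[]
1: 0x75 (blk 29, set 5) → MISS  vc=[]
2: 0xaf (blk 43, set 3) → MISS  vc=[19]
3: 0x48 (blk 18, set 2) → MISS  vc=[19]
4: 0xac (blk 43, set 3) → L1-HIT  vc=[19]
5: 0x86 (blk 33, set 1) → MISS  vc=[19]
6: 0xce (blk 51, set 3) → MISS  vc=[19, 43]
7: 0xae (blk 43, set 3) → VC-HIT  vc=[19, 51]
8: 0x8b (blk 34, set 2) → MISS  vc=[19, 51, 18]
9: 0x37 (blk 13, set 5) → MISS  vc=[19, 51, 18, 29]
10: 0x55 (blk 21, set 5) → MISS  vc=[19, 51, 18, 29, 13]
11: 0x34 (blk 13, set 5) → VC-HIT  vc=[19, 51, 18, 29, 21]

SEQ = [MISS, MISS, MISS, MISS, L1-HIT, MISS, MISS, VC-HIT, MISS, MISS, MISS, VC-HIT]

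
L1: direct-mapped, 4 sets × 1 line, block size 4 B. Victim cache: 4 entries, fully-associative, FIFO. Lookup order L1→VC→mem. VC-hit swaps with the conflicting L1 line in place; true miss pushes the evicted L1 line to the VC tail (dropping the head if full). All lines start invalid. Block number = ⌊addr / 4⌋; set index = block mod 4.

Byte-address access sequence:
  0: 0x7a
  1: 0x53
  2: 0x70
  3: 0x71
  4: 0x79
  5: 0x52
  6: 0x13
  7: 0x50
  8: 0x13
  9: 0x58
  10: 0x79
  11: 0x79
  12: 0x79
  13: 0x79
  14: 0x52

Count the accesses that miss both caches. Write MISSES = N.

#0 0x7a→b30/s2 MISS; vc=[]
#1 0x53→b20/s0 MISS; vc=[]
#2 0x70→b28/s0 MISS; vc=[20]
#3 0x71→b28/s0 L1-HIT; vc=[20]
#4 0x79→b30/s2 L1-HIT; vc=[20]
#5 0x52→b20/s0 VC-HIT; vc=[28]
#6 0x13→b4/s0 MISS; vc=[28,20]
#7 0x50→b20/s0 VC-HIT; vc=[28,4]
#8 0x13→b4/s0 VC-HIT; vc=[28,20]
#9 0x58→b22/s2 MISS; vc=[28,20,30]
#10 0x79→b30/s2 VC-HIT; vc=[28,20,22]
#11 0x79→b30/s2 L1-HIT; vc=[28,20,22]
#12 0x79→b30/s2 L1-HIT; vc=[28,20,22]
#13 0x79→b30/s2 L1-HIT; vc=[28,20,22]
#14 0x52→b20/s0 VC-HIT; vc=[28,4,22]

MISSES = 5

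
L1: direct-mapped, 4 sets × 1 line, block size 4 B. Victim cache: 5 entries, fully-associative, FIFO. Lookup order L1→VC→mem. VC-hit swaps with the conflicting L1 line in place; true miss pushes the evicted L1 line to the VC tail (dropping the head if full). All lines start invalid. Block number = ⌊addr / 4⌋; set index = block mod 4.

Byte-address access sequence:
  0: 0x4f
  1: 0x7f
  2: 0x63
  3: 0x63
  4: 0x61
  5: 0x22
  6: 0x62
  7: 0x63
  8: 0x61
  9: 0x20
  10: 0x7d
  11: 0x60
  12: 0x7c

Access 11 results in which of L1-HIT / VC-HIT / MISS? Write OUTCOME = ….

OUTCOME = VC-HIT

#0 0x4f→b19/s3 MISS; vc=[]
#1 0x7f→b31/s3 MISS; vc=[19]
#2 0x63→b24/s0 MISS; vc=[19]
#3 0x63→b24/s0 L1-HIT; vc=[19]
#4 0x61→b24/s0 L1-HIT; vc=[19]
#5 0x22→b8/s0 MISS; vc=[19,24]
#6 0x62→b24/s0 VC-HIT; vc=[19,8]
#7 0x63→b24/s0 L1-HIT; vc=[19,8]
#8 0x61→b24/s0 L1-HIT; vc=[19,8]
#9 0x20→b8/s0 VC-HIT; vc=[19,24]
#10 0x7d→b31/s3 L1-HIT; vc=[19,24]
#11 0x60→b24/s0 VC-HIT; vc=[19,8]
#12 0x7c→b31/s3 L1-HIT; vc=[19,8]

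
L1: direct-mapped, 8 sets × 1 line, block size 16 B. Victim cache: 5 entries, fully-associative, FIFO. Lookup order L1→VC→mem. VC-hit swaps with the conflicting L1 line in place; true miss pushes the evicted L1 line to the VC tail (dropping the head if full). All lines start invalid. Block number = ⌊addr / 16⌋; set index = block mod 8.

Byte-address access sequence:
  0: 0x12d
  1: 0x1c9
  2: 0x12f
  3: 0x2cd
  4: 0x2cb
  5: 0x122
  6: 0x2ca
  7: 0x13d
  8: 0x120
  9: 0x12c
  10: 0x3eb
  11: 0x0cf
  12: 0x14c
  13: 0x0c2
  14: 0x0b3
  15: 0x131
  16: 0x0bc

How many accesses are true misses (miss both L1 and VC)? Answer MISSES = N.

MISSES = 8

  [0] addr=0x12d blk=18 s=2: MISS | VC []
  [1] addr=0x1c9 blk=28 s=4: MISS | VC []
  [2] addr=0x12f blk=18 s=2: L1-HIT | VC []
  [3] addr=0x2cd blk=44 s=4: MISS | VC [28]
  [4] addr=0x2cb blk=44 s=4: L1-HIT | VC [28]
  [5] addr=0x122 blk=18 s=2: L1-HIT | VC [28]
  [6] addr=0x2ca blk=44 s=4: L1-HIT | VC [28]
  [7] addr=0x13d blk=19 s=3: MISS | VC [28]
  [8] addr=0x120 blk=18 s=2: L1-HIT | VC [28]
  [9] addr=0x12c blk=18 s=2: L1-HIT | VC [28]
  [10] addr=0x3eb blk=62 s=6: MISS | VC [28]
  [11] addr=0xcf blk=12 s=4: MISS | VC [28, 44]
  [12] addr=0x14c blk=20 s=4: MISS | VC [28, 44, 12]
  [13] addr=0xc2 blk=12 s=4: VC-HIT | VC [28, 44, 20]
  [14] addr=0xb3 blk=11 s=3: MISS | VC [28, 44, 20, 19]
  [15] addr=0x131 blk=19 s=3: VC-HIT | VC [28, 44, 20, 11]
  [16] addr=0xbc blk=11 s=3: VC-HIT | VC [28, 44, 20, 19]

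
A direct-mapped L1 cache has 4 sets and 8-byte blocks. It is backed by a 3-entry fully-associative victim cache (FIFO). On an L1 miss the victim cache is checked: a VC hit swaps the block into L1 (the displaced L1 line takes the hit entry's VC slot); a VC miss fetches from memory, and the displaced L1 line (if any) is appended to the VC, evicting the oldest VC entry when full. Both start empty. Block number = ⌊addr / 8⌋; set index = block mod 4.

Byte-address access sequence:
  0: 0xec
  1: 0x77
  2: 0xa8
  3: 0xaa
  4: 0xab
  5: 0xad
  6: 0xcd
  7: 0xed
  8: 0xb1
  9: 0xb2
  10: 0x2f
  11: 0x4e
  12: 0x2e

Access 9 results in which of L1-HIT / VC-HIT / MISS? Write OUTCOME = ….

  [0] addr=0xec blk=29 s=1: MISS | VC []
  [1] addr=0x77 blk=14 s=2: MISS | VC []
  [2] addr=0xa8 blk=21 s=1: MISS | VC [29]
  [3] addr=0xaa blk=21 s=1: L1-HIT | VC [29]
  [4] addr=0xab blk=21 s=1: L1-HIT | VC [29]
  [5] addr=0xad blk=21 s=1: L1-HIT | VC [29]
  [6] addr=0xcd blk=25 s=1: MISS | VC [29, 21]
  [7] addr=0xed blk=29 s=1: VC-HIT | VC [25, 21]
  [8] addr=0xb1 blk=22 s=2: MISS | VC [25, 21, 14]
  [9] addr=0xb2 blk=22 s=2: L1-HIT | VC [25, 21, 14]
  [10] addr=0x2f blk=5 s=1: MISS | VC [21, 14, 29]
  [11] addr=0x4e blk=9 s=1: MISS | VC [14, 29, 5]
  [12] addr=0x2e blk=5 s=1: VC-HIT | VC [14, 29, 9]

OUTCOME = L1-HIT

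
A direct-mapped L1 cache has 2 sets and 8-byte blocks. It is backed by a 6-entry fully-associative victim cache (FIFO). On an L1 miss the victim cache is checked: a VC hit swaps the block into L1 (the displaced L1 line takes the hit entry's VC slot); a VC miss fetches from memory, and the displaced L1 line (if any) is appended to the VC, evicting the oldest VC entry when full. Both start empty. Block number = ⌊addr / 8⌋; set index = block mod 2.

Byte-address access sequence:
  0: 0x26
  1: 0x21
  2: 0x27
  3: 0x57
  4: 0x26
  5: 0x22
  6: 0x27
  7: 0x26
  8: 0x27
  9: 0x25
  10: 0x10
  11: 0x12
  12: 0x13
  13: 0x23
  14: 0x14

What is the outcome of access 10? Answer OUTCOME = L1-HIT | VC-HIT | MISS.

OUTCOME = MISS

0: 0x26 (blk 4, set 0) → MISS  vc=[]
1: 0x21 (blk 4, set 0) → L1-HIT  vc=[]
2: 0x27 (blk 4, set 0) → L1-HIT  vc=[]
3: 0x57 (blk 10, set 0) → MISS  vc=[4]
4: 0x26 (blk 4, set 0) → VC-HIT  vc=[10]
5: 0x22 (blk 4, set 0) → L1-HIT  vc=[10]
6: 0x27 (blk 4, set 0) → L1-HIT  vc=[10]
7: 0x26 (blk 4, set 0) → L1-HIT  vc=[10]
8: 0x27 (blk 4, set 0) → L1-HIT  vc=[10]
9: 0x25 (blk 4, set 0) → L1-HIT  vc=[10]
10: 0x10 (blk 2, set 0) → MISS  vc=[10, 4]
11: 0x12 (blk 2, set 0) → L1-HIT  vc=[10, 4]
12: 0x13 (blk 2, set 0) → L1-HIT  vc=[10, 4]
13: 0x23 (blk 4, set 0) → VC-HIT  vc=[10, 2]
14: 0x14 (blk 2, set 0) → VC-HIT  vc=[10, 4]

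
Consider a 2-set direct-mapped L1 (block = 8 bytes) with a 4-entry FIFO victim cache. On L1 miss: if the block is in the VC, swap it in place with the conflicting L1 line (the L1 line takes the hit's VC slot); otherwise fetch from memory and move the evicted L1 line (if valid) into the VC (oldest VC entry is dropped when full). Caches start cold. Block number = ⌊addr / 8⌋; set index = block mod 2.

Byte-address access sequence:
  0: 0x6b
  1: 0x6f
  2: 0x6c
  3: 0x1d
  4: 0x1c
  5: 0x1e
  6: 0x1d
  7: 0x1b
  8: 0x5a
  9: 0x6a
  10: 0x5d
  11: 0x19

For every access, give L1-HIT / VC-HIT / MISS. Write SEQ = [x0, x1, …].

0: 0x6b (blk 13, set 1) → MISS  vc=[]
1: 0x6f (blk 13, set 1) → L1-HIT  vc=[]
2: 0x6c (blk 13, set 1) → L1-HIT  vc=[]
3: 0x1d (blk 3, set 1) → MISS  vc=[13]
4: 0x1c (blk 3, set 1) → L1-HIT  vc=[13]
5: 0x1e (blk 3, set 1) → L1-HIT  vc=[13]
6: 0x1d (blk 3, set 1) → L1-HIT  vc=[13]
7: 0x1b (blk 3, set 1) → L1-HIT  vc=[13]
8: 0x5a (blk 11, set 1) → MISS  vc=[13, 3]
9: 0x6a (blk 13, set 1) → VC-HIT  vc=[11, 3]
10: 0x5d (blk 11, set 1) → VC-HIT  vc=[13, 3]
11: 0x19 (blk 3, set 1) → VC-HIT  vc=[13, 11]

SEQ = [MISS, L1-HIT, L1-HIT, MISS, L1-HIT, L1-HIT, L1-HIT, L1-HIT, MISS, VC-HIT, VC-HIT, VC-HIT]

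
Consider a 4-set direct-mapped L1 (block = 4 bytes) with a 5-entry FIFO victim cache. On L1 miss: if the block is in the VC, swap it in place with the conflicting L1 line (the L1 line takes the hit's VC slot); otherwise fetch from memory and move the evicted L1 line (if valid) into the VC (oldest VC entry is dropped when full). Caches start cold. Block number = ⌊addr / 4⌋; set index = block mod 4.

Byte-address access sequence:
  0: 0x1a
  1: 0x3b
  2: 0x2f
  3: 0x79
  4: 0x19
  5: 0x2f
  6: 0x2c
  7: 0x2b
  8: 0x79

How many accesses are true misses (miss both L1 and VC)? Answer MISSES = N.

MISSES = 5

#0 0x1a→b6/s2 MISS; vc=[]
#1 0x3b→b14/s2 MISS; vc=[6]
#2 0x2f→b11/s3 MISS; vc=[6]
#3 0x79→b30/s2 MISS; vc=[6,14]
#4 0x19→b6/s2 VC-HIT; vc=[30,14]
#5 0x2f→b11/s3 L1-HIT; vc=[30,14]
#6 0x2c→b11/s3 L1-HIT; vc=[30,14]
#7 0x2b→b10/s2 MISS; vc=[30,14,6]
#8 0x79→b30/s2 VC-HIT; vc=[10,14,6]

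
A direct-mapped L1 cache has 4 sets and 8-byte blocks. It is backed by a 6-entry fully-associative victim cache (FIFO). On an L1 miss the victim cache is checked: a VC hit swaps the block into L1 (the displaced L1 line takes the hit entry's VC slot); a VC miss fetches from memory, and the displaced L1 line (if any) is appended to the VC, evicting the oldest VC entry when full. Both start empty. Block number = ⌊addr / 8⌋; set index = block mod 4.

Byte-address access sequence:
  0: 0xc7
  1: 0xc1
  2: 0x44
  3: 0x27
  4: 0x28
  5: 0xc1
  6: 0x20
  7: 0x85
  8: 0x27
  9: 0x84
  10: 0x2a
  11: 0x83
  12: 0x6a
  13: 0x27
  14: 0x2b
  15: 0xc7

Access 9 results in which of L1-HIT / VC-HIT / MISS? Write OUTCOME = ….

#0 0xc7→b24/s0 MISS; vc=[]
#1 0xc1→b24/s0 L1-HIT; vc=[]
#2 0x44→b8/s0 MISS; vc=[24]
#3 0x27→b4/s0 MISS; vc=[24,8]
#4 0x28→b5/s1 MISS; vc=[24,8]
#5 0xc1→b24/s0 VC-HIT; vc=[4,8]
#6 0x20→b4/s0 VC-HIT; vc=[24,8]
#7 0x85→b16/s0 MISS; vc=[24,8,4]
#8 0x27→b4/s0 VC-HIT; vc=[24,8,16]
#9 0x84→b16/s0 VC-HIT; vc=[24,8,4]
#10 0x2a→b5/s1 L1-HIT; vc=[24,8,4]
#11 0x83→b16/s0 L1-HIT; vc=[24,8,4]
#12 0x6a→b13/s1 MISS; vc=[24,8,4,5]
#13 0x27→b4/s0 VC-HIT; vc=[24,8,16,5]
#14 0x2b→b5/s1 VC-HIT; vc=[24,8,16,13]
#15 0xc7→b24/s0 VC-HIT; vc=[4,8,16,13]

OUTCOME = VC-HIT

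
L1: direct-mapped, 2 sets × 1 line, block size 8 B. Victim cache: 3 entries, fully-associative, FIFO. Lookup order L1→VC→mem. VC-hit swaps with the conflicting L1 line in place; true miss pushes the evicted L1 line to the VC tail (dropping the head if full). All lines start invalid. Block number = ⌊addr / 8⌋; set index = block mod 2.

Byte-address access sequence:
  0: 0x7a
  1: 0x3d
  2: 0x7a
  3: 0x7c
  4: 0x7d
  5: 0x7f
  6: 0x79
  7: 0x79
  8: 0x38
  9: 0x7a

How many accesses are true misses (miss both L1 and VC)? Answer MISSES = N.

MISSES = 2

  [0] addr=0x7a blk=15 s=1: MISS | VC []
  [1] addr=0x3d blk=7 s=1: MISS | VC [15]
  [2] addr=0x7a blk=15 s=1: VC-HIT | VC [7]
  [3] addr=0x7c blk=15 s=1: L1-HIT | VC [7]
  [4] addr=0x7d blk=15 s=1: L1-HIT | VC [7]
  [5] addr=0x7f blk=15 s=1: L1-HIT | VC [7]
  [6] addr=0x79 blk=15 s=1: L1-HIT | VC [7]
  [7] addr=0x79 blk=15 s=1: L1-HIT | VC [7]
  [8] addr=0x38 blk=7 s=1: VC-HIT | VC [15]
  [9] addr=0x7a blk=15 s=1: VC-HIT | VC [7]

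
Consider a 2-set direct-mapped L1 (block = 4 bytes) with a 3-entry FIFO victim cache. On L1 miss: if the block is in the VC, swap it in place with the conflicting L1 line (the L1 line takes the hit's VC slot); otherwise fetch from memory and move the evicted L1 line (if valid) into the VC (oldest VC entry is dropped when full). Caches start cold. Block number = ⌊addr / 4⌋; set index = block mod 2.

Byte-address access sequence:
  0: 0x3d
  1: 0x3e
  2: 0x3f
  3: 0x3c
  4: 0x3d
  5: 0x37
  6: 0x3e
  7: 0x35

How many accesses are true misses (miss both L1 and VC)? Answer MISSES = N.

#0 0x3d→b15/s1 MISS; vc=[]
#1 0x3e→b15/s1 L1-HIT; vc=[]
#2 0x3f→b15/s1 L1-HIT; vc=[]
#3 0x3c→b15/s1 L1-HIT; vc=[]
#4 0x3d→b15/s1 L1-HIT; vc=[]
#5 0x37→b13/s1 MISS; vc=[15]
#6 0x3e→b15/s1 VC-HIT; vc=[13]
#7 0x35→b13/s1 VC-HIT; vc=[15]

MISSES = 2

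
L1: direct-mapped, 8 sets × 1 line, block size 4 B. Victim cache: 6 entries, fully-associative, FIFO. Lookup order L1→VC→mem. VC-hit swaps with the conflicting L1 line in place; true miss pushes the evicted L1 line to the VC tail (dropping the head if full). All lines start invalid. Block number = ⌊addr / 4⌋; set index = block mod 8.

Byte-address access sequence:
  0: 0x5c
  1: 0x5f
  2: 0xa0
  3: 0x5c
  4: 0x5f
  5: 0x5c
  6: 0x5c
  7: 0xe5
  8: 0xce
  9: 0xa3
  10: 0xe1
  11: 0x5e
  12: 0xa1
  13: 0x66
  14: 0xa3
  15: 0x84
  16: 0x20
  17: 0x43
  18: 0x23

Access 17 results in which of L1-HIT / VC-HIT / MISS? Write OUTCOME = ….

  [0] addr=0x5c blk=23 s=7: MISS | VC []
  [1] addr=0x5f blk=23 s=7: L1-HIT | VC []
  [2] addr=0xa0 blk=40 s=0: MISS | VC []
  [3] addr=0x5c blk=23 s=7: L1-HIT | VC []
  [4] addr=0x5f blk=23 s=7: L1-HIT | VC []
  [5] addr=0x5c blk=23 s=7: L1-HIT | VC []
  [6] addr=0x5c blk=23 s=7: L1-HIT | VC []
  [7] addr=0xe5 blk=57 s=1: MISS | VC []
  [8] addr=0xce blk=51 s=3: MISS | VC []
  [9] addr=0xa3 blk=40 s=0: L1-HIT | VC []
  [10] addr=0xe1 blk=56 s=0: MISS | VC [40]
  [11] addr=0x5e blk=23 s=7: L1-HIT | VC [40]
  [12] addr=0xa1 blk=40 s=0: VC-HIT | VC [56]
  [13] addr=0x66 blk=25 s=1: MISS | VC [56, 57]
  [14] addr=0xa3 blk=40 s=0: L1-HIT | VC [56, 57]
  [15] addr=0x84 blk=33 s=1: MISS | VC [56, 57, 25]
  [16] addr=0x20 blk=8 s=0: MISS | VC [56, 57, 25, 40]
  [17] addr=0x43 blk=16 s=0: MISS | VC [56, 57, 25, 40, 8]
  [18] addr=0x23 blk=8 s=0: VC-HIT | VC [56, 57, 25, 40, 16]

OUTCOME = MISS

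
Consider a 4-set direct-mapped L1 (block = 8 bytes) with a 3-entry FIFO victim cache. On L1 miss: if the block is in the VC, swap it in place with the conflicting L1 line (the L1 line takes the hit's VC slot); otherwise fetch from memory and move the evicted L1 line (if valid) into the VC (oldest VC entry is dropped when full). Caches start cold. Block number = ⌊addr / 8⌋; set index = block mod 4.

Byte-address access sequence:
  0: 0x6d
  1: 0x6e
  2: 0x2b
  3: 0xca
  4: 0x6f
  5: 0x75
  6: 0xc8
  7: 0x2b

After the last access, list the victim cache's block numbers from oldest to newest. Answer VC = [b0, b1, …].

  [0] addr=0x6d blk=13 s=1: MISS | VC []
  [1] addr=0x6e blk=13 s=1: L1-HIT | VC []
  [2] addr=0x2b blk=5 s=1: MISS | VC [13]
  [3] addr=0xca blk=25 s=1: MISS | VC [13, 5]
  [4] addr=0x6f blk=13 s=1: VC-HIT | VC [25, 5]
  [5] addr=0x75 blk=14 s=2: MISS | VC [25, 5]
  [6] addr=0xc8 blk=25 s=1: VC-HIT | VC [13, 5]
  [7] addr=0x2b blk=5 s=1: VC-HIT | VC [13, 25]

VC = [13, 25]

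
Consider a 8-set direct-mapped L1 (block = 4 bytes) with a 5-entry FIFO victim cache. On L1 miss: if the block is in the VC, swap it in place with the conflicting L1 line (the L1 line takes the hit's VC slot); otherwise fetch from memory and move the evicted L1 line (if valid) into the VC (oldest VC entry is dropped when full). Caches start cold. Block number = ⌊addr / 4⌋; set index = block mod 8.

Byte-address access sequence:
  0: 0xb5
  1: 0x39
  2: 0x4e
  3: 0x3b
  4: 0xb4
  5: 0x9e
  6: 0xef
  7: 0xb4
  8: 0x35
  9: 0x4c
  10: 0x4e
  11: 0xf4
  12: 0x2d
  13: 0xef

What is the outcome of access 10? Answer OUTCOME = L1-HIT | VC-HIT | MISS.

OUTCOME = L1-HIT

#0 0xb5→b45/s5 MISS; vc=[]
#1 0x39→b14/s6 MISS; vc=[]
#2 0x4e→b19/s3 MISS; vc=[]
#3 0x3b→b14/s6 L1-HIT; vc=[]
#4 0xb4→b45/s5 L1-HIT; vc=[]
#5 0x9e→b39/s7 MISS; vc=[]
#6 0xef→b59/s3 MISS; vc=[19]
#7 0xb4→b45/s5 L1-HIT; vc=[19]
#8 0x35→b13/s5 MISS; vc=[19,45]
#9 0x4c→b19/s3 VC-HIT; vc=[59,45]
#10 0x4e→b19/s3 L1-HIT; vc=[59,45]
#11 0xf4→b61/s5 MISS; vc=[59,45,13]
#12 0x2d→b11/s3 MISS; vc=[59,45,13,19]
#13 0xef→b59/s3 VC-HIT; vc=[11,45,13,19]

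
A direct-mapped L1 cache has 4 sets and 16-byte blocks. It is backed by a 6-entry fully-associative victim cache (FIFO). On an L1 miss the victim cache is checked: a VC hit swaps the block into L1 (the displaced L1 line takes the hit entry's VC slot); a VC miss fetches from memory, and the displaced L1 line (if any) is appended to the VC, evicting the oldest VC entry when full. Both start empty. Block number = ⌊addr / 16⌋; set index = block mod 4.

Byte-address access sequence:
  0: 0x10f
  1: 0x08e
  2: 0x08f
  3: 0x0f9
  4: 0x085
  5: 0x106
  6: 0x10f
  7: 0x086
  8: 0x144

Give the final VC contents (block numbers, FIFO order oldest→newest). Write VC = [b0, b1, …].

VC = [16, 8]

  [0] addr=0x10f blk=16 s=0: MISS | VC []
  [1] addr=0x8e blk=8 s=0: MISS | VC [16]
  [2] addr=0x8f blk=8 s=0: L1-HIT | VC [16]
  [3] addr=0xf9 blk=15 s=3: MISS | VC [16]
  [4] addr=0x85 blk=8 s=0: L1-HIT | VC [16]
  [5] addr=0x106 blk=16 s=0: VC-HIT | VC [8]
  [6] addr=0x10f blk=16 s=0: L1-HIT | VC [8]
  [7] addr=0x86 blk=8 s=0: VC-HIT | VC [16]
  [8] addr=0x144 blk=20 s=0: MISS | VC [16, 8]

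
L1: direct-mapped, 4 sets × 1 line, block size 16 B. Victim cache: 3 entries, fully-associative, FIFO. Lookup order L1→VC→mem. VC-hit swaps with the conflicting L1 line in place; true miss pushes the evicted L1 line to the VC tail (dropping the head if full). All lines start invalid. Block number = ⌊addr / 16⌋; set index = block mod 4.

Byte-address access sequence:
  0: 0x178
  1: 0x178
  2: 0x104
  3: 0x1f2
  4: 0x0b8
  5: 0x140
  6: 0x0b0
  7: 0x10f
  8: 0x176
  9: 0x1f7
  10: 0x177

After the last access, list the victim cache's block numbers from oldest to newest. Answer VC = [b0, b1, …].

VC = [11, 31, 20]

0: 0x178 (blk 23, set 3) → MISS  vc=[]
1: 0x178 (blk 23, set 3) → L1-HIT  vc=[]
2: 0x104 (blk 16, set 0) → MISS  vc=[]
3: 0x1f2 (blk 31, set 3) → MISS  vc=[23]
4: 0xb8 (blk 11, set 3) → MISS  vc=[23, 31]
5: 0x140 (blk 20, set 0) → MISS  vc=[23, 31, 16]
6: 0xb0 (blk 11, set 3) → L1-HIT  vc=[23, 31, 16]
7: 0x10f (blk 16, set 0) → VC-HIT  vc=[23, 31, 20]
8: 0x176 (blk 23, set 3) → VC-HIT  vc=[11, 31, 20]
9: 0x1f7 (blk 31, set 3) → VC-HIT  vc=[11, 23, 20]
10: 0x177 (blk 23, set 3) → VC-HIT  vc=[11, 31, 20]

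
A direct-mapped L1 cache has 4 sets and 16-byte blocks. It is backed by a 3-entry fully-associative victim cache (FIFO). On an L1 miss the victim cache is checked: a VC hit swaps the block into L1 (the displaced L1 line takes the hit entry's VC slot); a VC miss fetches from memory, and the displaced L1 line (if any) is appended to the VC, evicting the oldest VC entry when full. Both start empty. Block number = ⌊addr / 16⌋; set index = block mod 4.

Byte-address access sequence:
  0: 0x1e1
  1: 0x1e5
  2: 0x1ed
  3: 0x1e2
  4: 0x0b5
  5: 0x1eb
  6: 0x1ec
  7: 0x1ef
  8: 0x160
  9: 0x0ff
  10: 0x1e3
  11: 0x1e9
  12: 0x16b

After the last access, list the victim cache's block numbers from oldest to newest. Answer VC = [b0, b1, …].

VC = [30, 11]

  [0] addr=0x1e1 blk=30 s=2: MISS | VC []
  [1] addr=0x1e5 blk=30 s=2: L1-HIT | VC []
  [2] addr=0x1ed blk=30 s=2: L1-HIT | VC []
  [3] addr=0x1e2 blk=30 s=2: L1-HIT | VC []
  [4] addr=0xb5 blk=11 s=3: MISS | VC []
  [5] addr=0x1eb blk=30 s=2: L1-HIT | VC []
  [6] addr=0x1ec blk=30 s=2: L1-HIT | VC []
  [7] addr=0x1ef blk=30 s=2: L1-HIT | VC []
  [8] addr=0x160 blk=22 s=2: MISS | VC [30]
  [9] addr=0xff blk=15 s=3: MISS | VC [30, 11]
  [10] addr=0x1e3 blk=30 s=2: VC-HIT | VC [22, 11]
  [11] addr=0x1e9 blk=30 s=2: L1-HIT | VC [22, 11]
  [12] addr=0x16b blk=22 s=2: VC-HIT | VC [30, 11]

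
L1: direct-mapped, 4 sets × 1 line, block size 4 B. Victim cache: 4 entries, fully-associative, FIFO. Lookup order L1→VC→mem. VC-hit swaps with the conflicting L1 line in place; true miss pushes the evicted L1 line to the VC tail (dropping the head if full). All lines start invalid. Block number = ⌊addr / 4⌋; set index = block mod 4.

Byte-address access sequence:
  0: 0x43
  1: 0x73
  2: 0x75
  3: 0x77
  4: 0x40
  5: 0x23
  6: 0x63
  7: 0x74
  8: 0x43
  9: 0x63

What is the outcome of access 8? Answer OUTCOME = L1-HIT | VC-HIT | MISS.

OUTCOME = VC-HIT

#0 0x43→b16/s0 MISS; vc=[]
#1 0x73→b28/s0 MISS; vc=[16]
#2 0x75→b29/s1 MISS; vc=[16]
#3 0x77→b29/s1 L1-HIT; vc=[16]
#4 0x40→b16/s0 VC-HIT; vc=[28]
#5 0x23→b8/s0 MISS; vc=[28,16]
#6 0x63→b24/s0 MISS; vc=[28,16,8]
#7 0x74→b29/s1 L1-HIT; vc=[28,16,8]
#8 0x43→b16/s0 VC-HIT; vc=[28,24,8]
#9 0x63→b24/s0 VC-HIT; vc=[28,16,8]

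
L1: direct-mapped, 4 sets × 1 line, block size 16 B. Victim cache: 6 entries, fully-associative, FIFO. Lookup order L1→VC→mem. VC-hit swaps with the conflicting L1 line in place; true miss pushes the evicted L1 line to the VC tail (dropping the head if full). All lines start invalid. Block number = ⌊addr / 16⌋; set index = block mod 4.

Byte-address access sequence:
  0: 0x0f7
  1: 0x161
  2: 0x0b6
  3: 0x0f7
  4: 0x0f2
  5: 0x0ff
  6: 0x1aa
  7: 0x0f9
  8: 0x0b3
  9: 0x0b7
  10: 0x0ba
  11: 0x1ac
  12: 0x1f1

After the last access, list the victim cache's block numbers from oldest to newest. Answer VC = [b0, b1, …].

VC = [15, 22, 11]

0: 0xf7 (blk 15, set 3) → MISS  vc=[]
1: 0x161 (blk 22, set 2) → MISS  vc=[]
2: 0xb6 (blk 11, set 3) → MISS  vc=[15]
3: 0xf7 (blk 15, set 3) → VC-HIT  vc=[11]
4: 0xf2 (blk 15, set 3) → L1-HIT  vc=[11]
5: 0xff (blk 15, set 3) → L1-HIT  vc=[11]
6: 0x1aa (blk 26, set 2) → MISS  vc=[11, 22]
7: 0xf9 (blk 15, set 3) → L1-HIT  vc=[11, 22]
8: 0xb3 (blk 11, set 3) → VC-HIT  vc=[15, 22]
9: 0xb7 (blk 11, set 3) → L1-HIT  vc=[15, 22]
10: 0xba (blk 11, set 3) → L1-HIT  vc=[15, 22]
11: 0x1ac (blk 26, set 2) → L1-HIT  vc=[15, 22]
12: 0x1f1 (blk 31, set 3) → MISS  vc=[15, 22, 11]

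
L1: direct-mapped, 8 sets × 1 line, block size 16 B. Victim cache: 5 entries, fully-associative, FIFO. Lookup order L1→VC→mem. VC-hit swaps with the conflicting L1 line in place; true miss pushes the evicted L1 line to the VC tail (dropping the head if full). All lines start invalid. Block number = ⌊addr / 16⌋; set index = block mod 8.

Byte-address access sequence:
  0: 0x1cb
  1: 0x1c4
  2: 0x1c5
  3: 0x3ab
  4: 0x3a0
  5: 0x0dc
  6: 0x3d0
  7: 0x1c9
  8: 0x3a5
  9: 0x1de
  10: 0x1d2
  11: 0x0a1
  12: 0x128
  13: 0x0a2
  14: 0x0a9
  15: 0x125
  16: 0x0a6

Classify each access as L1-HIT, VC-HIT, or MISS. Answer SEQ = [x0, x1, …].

SEQ = [MISS, L1-HIT, L1-HIT, MISS, L1-HIT, MISS, MISS, L1-HIT, L1-HIT, MISS, L1-HIT, MISS, MISS, VC-HIT, L1-HIT, VC-HIT, VC-HIT]

#0 0x1cb→b28/s4 MISS; vc=[]
#1 0x1c4→b28/s4 L1-HIT; vc=[]
#2 0x1c5→b28/s4 L1-HIT; vc=[]
#3 0x3ab→b58/s2 MISS; vc=[]
#4 0x3a0→b58/s2 L1-HIT; vc=[]
#5 0xdc→b13/s5 MISS; vc=[]
#6 0x3d0→b61/s5 MISS; vc=[13]
#7 0x1c9→b28/s4 L1-HIT; vc=[13]
#8 0x3a5→b58/s2 L1-HIT; vc=[13]
#9 0x1de→b29/s5 MISS; vc=[13,61]
#10 0x1d2→b29/s5 L1-HIT; vc=[13,61]
#11 0xa1→b10/s2 MISS; vc=[13,61,58]
#12 0x128→b18/s2 MISS; vc=[13,61,58,10]
#13 0xa2→b10/s2 VC-HIT; vc=[13,61,58,18]
#14 0xa9→b10/s2 L1-HIT; vc=[13,61,58,18]
#15 0x125→b18/s2 VC-HIT; vc=[13,61,58,10]
#16 0xa6→b10/s2 VC-HIT; vc=[13,61,58,18]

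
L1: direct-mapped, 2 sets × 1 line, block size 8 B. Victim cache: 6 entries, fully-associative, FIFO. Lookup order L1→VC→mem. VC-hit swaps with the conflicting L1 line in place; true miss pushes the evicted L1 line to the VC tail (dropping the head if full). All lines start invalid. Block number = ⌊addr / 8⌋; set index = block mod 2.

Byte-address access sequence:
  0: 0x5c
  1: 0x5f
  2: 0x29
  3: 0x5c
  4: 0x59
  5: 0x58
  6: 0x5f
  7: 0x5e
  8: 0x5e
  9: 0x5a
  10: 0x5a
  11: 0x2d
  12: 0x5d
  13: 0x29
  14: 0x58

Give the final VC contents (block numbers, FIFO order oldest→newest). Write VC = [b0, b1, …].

VC = [5]

0: 0x5c (blk 11, set 1) → MISS  vc=[]
1: 0x5f (blk 11, set 1) → L1-HIT  vc=[]
2: 0x29 (blk 5, set 1) → MISS  vc=[11]
3: 0x5c (blk 11, set 1) → VC-HIT  vc=[5]
4: 0x59 (blk 11, set 1) → L1-HIT  vc=[5]
5: 0x58 (blk 11, set 1) → L1-HIT  vc=[5]
6: 0x5f (blk 11, set 1) → L1-HIT  vc=[5]
7: 0x5e (blk 11, set 1) → L1-HIT  vc=[5]
8: 0x5e (blk 11, set 1) → L1-HIT  vc=[5]
9: 0x5a (blk 11, set 1) → L1-HIT  vc=[5]
10: 0x5a (blk 11, set 1) → L1-HIT  vc=[5]
11: 0x2d (blk 5, set 1) → VC-HIT  vc=[11]
12: 0x5d (blk 11, set 1) → VC-HIT  vc=[5]
13: 0x29 (blk 5, set 1) → VC-HIT  vc=[11]
14: 0x58 (blk 11, set 1) → VC-HIT  vc=[5]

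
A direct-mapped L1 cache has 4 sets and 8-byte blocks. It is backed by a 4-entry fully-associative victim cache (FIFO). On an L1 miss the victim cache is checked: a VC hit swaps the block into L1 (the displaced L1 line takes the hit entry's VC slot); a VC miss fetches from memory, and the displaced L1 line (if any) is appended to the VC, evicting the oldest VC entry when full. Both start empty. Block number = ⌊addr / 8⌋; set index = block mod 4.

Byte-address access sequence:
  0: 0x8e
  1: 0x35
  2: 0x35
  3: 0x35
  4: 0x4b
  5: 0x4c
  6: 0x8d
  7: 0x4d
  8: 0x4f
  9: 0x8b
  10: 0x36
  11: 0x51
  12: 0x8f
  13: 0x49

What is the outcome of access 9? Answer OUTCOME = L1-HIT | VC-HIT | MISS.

OUTCOME = VC-HIT

0: 0x8e (blk 17, set 1) → MISS  vc=[]
1: 0x35 (blk 6, set 2) → MISS  vc=[]
2: 0x35 (blk 6, set 2) → L1-HIT  vc=[]
3: 0x35 (blk 6, set 2) → L1-HIT  vc=[]
4: 0x4b (blk 9, set 1) → MISS  vc=[17]
5: 0x4c (blk 9, set 1) → L1-HIT  vc=[17]
6: 0x8d (blk 17, set 1) → VC-HIT  vc=[9]
7: 0x4d (blk 9, set 1) → VC-HIT  vc=[17]
8: 0x4f (blk 9, set 1) → L1-HIT  vc=[17]
9: 0x8b (blk 17, set 1) → VC-HIT  vc=[9]
10: 0x36 (blk 6, set 2) → L1-HIT  vc=[9]
11: 0x51 (blk 10, set 2) → MISS  vc=[9, 6]
12: 0x8f (blk 17, set 1) → L1-HIT  vc=[9, 6]
13: 0x49 (blk 9, set 1) → VC-HIT  vc=[17, 6]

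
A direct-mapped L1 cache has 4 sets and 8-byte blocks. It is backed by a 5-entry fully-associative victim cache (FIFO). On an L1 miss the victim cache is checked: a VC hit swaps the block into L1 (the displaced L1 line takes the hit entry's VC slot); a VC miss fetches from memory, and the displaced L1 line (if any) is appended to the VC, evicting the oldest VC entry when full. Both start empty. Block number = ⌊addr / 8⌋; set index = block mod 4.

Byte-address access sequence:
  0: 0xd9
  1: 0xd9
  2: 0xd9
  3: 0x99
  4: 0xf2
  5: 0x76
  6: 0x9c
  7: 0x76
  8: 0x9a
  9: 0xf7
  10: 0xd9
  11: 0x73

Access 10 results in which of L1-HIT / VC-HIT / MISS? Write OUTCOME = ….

#0 0xd9→b27/s3 MISS; vc=[]
#1 0xd9→b27/s3 L1-HIT; vc=[]
#2 0xd9→b27/s3 L1-HIT; vc=[]
#3 0x99→b19/s3 MISS; vc=[27]
#4 0xf2→b30/s2 MISS; vc=[27]
#5 0x76→b14/s2 MISS; vc=[27,30]
#6 0x9c→b19/s3 L1-HIT; vc=[27,30]
#7 0x76→b14/s2 L1-HIT; vc=[27,30]
#8 0x9a→b19/s3 L1-HIT; vc=[27,30]
#9 0xf7→b30/s2 VC-HIT; vc=[27,14]
#10 0xd9→b27/s3 VC-HIT; vc=[19,14]
#11 0x73→b14/s2 VC-HIT; vc=[19,30]

OUTCOME = VC-HIT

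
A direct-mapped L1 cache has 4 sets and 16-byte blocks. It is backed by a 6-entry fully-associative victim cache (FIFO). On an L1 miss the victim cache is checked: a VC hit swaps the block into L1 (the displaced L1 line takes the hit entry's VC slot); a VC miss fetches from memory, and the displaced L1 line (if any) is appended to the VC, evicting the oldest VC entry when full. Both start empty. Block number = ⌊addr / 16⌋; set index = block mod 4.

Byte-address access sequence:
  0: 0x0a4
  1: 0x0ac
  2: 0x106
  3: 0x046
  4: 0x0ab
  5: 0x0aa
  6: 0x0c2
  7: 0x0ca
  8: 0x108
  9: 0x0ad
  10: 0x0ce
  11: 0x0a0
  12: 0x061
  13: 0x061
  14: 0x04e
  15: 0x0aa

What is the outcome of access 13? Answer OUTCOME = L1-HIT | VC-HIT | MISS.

OUTCOME = L1-HIT

0: 0xa4 (blk 10, set 2) → MISS  vc=[]
1: 0xac (blk 10, set 2) → L1-HIT  vc=[]
2: 0x106 (blk 16, set 0) → MISS  vc=[]
3: 0x46 (blk 4, set 0) → MISS  vc=[16]
4: 0xab (blk 10, set 2) → L1-HIT  vc=[16]
5: 0xaa (blk 10, set 2) → L1-HIT  vc=[16]
6: 0xc2 (blk 12, set 0) → MISS  vc=[16, 4]
7: 0xca (blk 12, set 0) → L1-HIT  vc=[16, 4]
8: 0x108 (blk 16, set 0) → VC-HIT  vc=[12, 4]
9: 0xad (blk 10, set 2) → L1-HIT  vc=[12, 4]
10: 0xce (blk 12, set 0) → VC-HIT  vc=[16, 4]
11: 0xa0 (blk 10, set 2) → L1-HIT  vc=[16, 4]
12: 0x61 (blk 6, set 2) → MISS  vc=[16, 4, 10]
13: 0x61 (blk 6, set 2) → L1-HIT  vc=[16, 4, 10]
14: 0x4e (blk 4, set 0) → VC-HIT  vc=[16, 12, 10]
15: 0xaa (blk 10, set 2) → VC-HIT  vc=[16, 12, 6]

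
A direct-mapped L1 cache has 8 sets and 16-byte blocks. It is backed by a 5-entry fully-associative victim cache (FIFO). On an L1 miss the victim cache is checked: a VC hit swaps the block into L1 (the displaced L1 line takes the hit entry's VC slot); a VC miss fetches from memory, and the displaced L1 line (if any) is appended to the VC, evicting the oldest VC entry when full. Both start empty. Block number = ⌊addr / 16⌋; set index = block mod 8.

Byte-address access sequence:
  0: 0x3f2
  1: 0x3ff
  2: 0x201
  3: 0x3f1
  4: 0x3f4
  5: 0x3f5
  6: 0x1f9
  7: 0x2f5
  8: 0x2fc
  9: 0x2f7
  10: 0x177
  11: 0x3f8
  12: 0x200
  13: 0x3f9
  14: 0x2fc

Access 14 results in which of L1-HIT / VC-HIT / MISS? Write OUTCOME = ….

  [0] addr=0x3f2 blk=63 s=7: MISS | VC []
  [1] addr=0x3ff blk=63 s=7: L1-HIT | VC []
  [2] addr=0x201 blk=32 s=0: MISS | VC []
  [3] addr=0x3f1 blk=63 s=7: L1-HIT | VC []
  [4] addr=0x3f4 blk=63 s=7: L1-HIT | VC []
  [5] addr=0x3f5 blk=63 s=7: L1-HIT | VC []
  [6] addr=0x1f9 blk=31 s=7: MISS | VC [63]
  [7] addr=0x2f5 blk=47 s=7: MISS | VC [63, 31]
  [8] addr=0x2fc blk=47 s=7: L1-HIT | VC [63, 31]
  [9] addr=0x2f7 blk=47 s=7: L1-HIT | VC [63, 31]
  [10] addr=0x177 blk=23 s=7: MISS | VC [63, 31, 47]
  [11] addr=0x3f8 blk=63 s=7: VC-HIT | VC [23, 31, 47]
  [12] addr=0x200 blk=32 s=0: L1-HIT | VC [23, 31, 47]
  [13] addr=0x3f9 blk=63 s=7: L1-HIT | VC [23, 31, 47]
  [14] addr=0x2fc blk=47 s=7: VC-HIT | VC [23, 31, 63]

OUTCOME = VC-HIT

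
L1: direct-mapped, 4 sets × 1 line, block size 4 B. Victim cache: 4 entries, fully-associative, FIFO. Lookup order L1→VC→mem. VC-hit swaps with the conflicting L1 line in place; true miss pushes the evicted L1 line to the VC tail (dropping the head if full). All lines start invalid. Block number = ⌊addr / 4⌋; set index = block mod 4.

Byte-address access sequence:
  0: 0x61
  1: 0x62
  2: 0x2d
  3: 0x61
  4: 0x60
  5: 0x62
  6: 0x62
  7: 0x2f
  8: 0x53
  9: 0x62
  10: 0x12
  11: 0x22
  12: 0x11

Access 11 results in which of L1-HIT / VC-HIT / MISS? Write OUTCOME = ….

OUTCOME = MISS

0: 0x61 (blk 24, set 0) → MISS  vc=[]
1: 0x62 (blk 24, set 0) → L1-HIT  vc=[]
2: 0x2d (blk 11, set 3) → MISS  vc=[]
3: 0x61 (blk 24, set 0) → L1-HIT  vc=[]
4: 0x60 (blk 24, set 0) → L1-HIT  vc=[]
5: 0x62 (blk 24, set 0) → L1-HIT  vc=[]
6: 0x62 (blk 24, set 0) → L1-HIT  vc=[]
7: 0x2f (blk 11, set 3) → L1-HIT  vc=[]
8: 0x53 (blk 20, set 0) → MISS  vc=[24]
9: 0x62 (blk 24, set 0) → VC-HIT  vc=[20]
10: 0x12 (blk 4, set 0) → MISS  vc=[20, 24]
11: 0x22 (blk 8, set 0) → MISS  vc=[20, 24, 4]
12: 0x11 (blk 4, set 0) → VC-HIT  vc=[20, 24, 8]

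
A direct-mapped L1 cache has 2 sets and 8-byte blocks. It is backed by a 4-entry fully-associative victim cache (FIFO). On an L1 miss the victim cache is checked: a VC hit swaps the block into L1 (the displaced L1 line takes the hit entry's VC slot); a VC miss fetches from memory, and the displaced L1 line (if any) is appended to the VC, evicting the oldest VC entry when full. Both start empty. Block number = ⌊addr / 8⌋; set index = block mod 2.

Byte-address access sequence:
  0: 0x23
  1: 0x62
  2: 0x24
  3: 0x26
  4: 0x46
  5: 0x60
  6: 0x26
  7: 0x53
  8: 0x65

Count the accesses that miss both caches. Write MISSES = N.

0: 0x23 (blk 4, set 0) → MISS  vc=[]
1: 0x62 (blk 12, set 0) → MISS  vc=[4]
2: 0x24 (blk 4, set 0) → VC-HIT  vc=[12]
3: 0x26 (blk 4, set 0) → L1-HIT  vc=[12]
4: 0x46 (blk 8, set 0) → MISS  vc=[12, 4]
5: 0x60 (blk 12, set 0) → VC-HIT  vc=[8, 4]
6: 0x26 (blk 4, set 0) → VC-HIT  vc=[8, 12]
7: 0x53 (blk 10, set 0) → MISS  vc=[8, 12, 4]
8: 0x65 (blk 12, set 0) → VC-HIT  vc=[8, 10, 4]

MISSES = 4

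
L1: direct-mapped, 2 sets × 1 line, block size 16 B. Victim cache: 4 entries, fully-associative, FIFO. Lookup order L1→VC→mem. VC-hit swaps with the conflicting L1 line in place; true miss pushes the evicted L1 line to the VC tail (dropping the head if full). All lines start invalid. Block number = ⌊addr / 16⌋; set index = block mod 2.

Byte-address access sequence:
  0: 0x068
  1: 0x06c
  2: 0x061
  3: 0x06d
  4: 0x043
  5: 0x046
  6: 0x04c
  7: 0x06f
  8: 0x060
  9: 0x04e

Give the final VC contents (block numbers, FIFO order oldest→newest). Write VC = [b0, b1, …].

VC = [6]

#0 0x68→b6/s0 MISS; vc=[]
#1 0x6c→b6/s0 L1-HIT; vc=[]
#2 0x61→b6/s0 L1-HIT; vc=[]
#3 0x6d→b6/s0 L1-HIT; vc=[]
#4 0x43→b4/s0 MISS; vc=[6]
#5 0x46→b4/s0 L1-HIT; vc=[6]
#6 0x4c→b4/s0 L1-HIT; vc=[6]
#7 0x6f→b6/s0 VC-HIT; vc=[4]
#8 0x60→b6/s0 L1-HIT; vc=[4]
#9 0x4e→b4/s0 VC-HIT; vc=[6]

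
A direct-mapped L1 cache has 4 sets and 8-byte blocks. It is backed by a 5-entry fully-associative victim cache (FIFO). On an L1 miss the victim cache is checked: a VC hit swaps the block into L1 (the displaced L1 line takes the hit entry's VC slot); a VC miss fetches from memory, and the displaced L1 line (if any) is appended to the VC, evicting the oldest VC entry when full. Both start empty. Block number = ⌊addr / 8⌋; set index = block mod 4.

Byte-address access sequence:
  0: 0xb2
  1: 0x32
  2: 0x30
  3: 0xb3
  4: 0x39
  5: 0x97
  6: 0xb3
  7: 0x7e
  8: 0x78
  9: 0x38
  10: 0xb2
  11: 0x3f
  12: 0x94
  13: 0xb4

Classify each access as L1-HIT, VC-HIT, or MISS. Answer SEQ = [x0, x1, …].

SEQ = [MISS, MISS, L1-HIT, VC-HIT, MISS, MISS, VC-HIT, MISS, L1-HIT, VC-HIT, L1-HIT, L1-HIT, VC-HIT, VC-HIT]

0: 0xb2 (blk 22, set 2) → MISS  vc=[]
1: 0x32 (blk 6, set 2) → MISS  vc=[22]
2: 0x30 (blk 6, set 2) → L1-HIT  vc=[22]
3: 0xb3 (blk 22, set 2) → VC-HIT  vc=[6]
4: 0x39 (blk 7, set 3) → MISS  vc=[6]
5: 0x97 (blk 18, set 2) → MISS  vc=[6, 22]
6: 0xb3 (blk 22, set 2) → VC-HIT  vc=[6, 18]
7: 0x7e (blk 15, set 3) → MISS  vc=[6, 18, 7]
8: 0x78 (blk 15, set 3) → L1-HIT  vc=[6, 18, 7]
9: 0x38 (blk 7, set 3) → VC-HIT  vc=[6, 18, 15]
10: 0xb2 (blk 22, set 2) → L1-HIT  vc=[6, 18, 15]
11: 0x3f (blk 7, set 3) → L1-HIT  vc=[6, 18, 15]
12: 0x94 (blk 18, set 2) → VC-HIT  vc=[6, 22, 15]
13: 0xb4 (blk 22, set 2) → VC-HIT  vc=[6, 18, 15]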